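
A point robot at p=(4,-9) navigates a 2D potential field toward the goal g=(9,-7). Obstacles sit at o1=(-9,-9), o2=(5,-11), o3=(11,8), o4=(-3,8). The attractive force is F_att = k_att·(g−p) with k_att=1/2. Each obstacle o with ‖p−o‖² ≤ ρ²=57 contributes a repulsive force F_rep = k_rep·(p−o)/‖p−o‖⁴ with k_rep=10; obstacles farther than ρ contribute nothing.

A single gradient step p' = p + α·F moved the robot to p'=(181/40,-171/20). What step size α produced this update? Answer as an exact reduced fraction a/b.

F_att = 1/2·(g−p) = 1/2·(5,2) = (2.5000,1.0000)
o1: d²=169 > ρ²=57 → inactive
o2: d²=5 ≤ ρ²=57; F_rep = 10·(-1,2)/5² = (-0.4000,0.8000)
o3: d²=338 > ρ²=57 → inactive
o4: d²=338 > ρ²=57 → inactive
F = F_att + ΣF_rep = (2.1000,1.8000)
Δp = p'−p = (0.5250,0.4500); α = Δx/Fx = (21/40) / (21/10) = 1/4
check: Δy/Fy = (9/20) / (9/5) = 1/4 ✓

α = 1/4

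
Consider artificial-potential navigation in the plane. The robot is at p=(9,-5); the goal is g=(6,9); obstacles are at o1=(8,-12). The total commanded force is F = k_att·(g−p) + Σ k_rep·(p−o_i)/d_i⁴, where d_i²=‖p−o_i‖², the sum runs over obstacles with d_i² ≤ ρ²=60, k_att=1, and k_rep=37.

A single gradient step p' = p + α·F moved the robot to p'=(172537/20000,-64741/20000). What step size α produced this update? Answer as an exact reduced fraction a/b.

F_att = 1·(g−p) = 1·(-3,14) = (-3.0000,14.0000)
o1: d²=50 ≤ ρ²=60; F_rep = 37·(1,7)/50² = (0.0148,0.1036)
F = F_att + ΣF_rep = (-2.9852,14.1036)
Δp = p'−p = (-0.3731,1.7630); α = Δx/Fx = (-7463/20000) / (-7463/2500) = 1/8
check: Δy/Fy = (35259/20000) / (35259/2500) = 1/8 ✓

α = 1/8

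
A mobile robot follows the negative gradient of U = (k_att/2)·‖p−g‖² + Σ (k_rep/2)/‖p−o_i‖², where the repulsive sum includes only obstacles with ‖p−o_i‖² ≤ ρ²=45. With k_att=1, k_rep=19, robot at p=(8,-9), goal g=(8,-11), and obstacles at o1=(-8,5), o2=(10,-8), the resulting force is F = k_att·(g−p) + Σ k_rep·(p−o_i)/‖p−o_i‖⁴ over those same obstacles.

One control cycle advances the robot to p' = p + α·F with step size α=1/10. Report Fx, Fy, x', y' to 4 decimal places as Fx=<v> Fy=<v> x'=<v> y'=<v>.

Fx=-1.5200 Fy=-2.7600 x'=7.8480 y'=-9.2760

F_att = 1·(g−p) = 1·(0,-2) = (0.0000,-2.0000)
o1: d²=452 > ρ²=45 → inactive
o2: d²=5 ≤ ρ²=45; F_rep = 19·(-2,-1)/5² = (-1.5200,-0.7600)
F = F_att + ΣF_rep = (-1.5200,-2.7600)
p' = p + 1/10·F = (7.8480,-9.2760)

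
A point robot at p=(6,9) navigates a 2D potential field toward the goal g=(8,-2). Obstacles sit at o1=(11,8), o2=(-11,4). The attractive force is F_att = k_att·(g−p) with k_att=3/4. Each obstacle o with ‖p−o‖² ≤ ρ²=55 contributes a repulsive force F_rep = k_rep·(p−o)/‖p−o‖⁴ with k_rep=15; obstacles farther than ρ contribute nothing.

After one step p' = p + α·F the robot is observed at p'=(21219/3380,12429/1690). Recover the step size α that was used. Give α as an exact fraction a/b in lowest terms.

α = 1/5

F_att = 3/4·(g−p) = 3/4·(2,-11) = (1.5000,-8.2500)
o1: d²=26 ≤ ρ²=55; F_rep = 15·(-5,1)/26² = (-0.1109,0.0222)
o2: d²=314 > ρ²=55 → inactive
F = F_att + ΣF_rep = (1.3891,-8.2278)
Δp = p'−p = (0.2778,-1.6456); α = Δx/Fx = (939/3380) / (939/676) = 1/5
check: Δy/Fy = (-2781/1690) / (-2781/338) = 1/5 ✓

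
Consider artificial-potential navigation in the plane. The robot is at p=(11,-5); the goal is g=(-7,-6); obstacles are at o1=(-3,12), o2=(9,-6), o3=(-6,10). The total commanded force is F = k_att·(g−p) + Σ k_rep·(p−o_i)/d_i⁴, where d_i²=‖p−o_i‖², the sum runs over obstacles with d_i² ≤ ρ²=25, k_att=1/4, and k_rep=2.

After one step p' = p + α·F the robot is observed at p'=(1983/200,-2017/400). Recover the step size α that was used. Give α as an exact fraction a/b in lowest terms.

F_att = 1/4·(g−p) = 1/4·(-18,-1) = (-4.5000,-0.2500)
o1: d²=485 > ρ²=25 → inactive
o2: d²=5 ≤ ρ²=25; F_rep = 2·(2,1)/5² = (0.1600,0.0800)
o3: d²=514 > ρ²=25 → inactive
F = F_att + ΣF_rep = (-4.3400,-0.1700)
Δp = p'−p = (-1.0850,-0.0425); α = Δx/Fx = (-217/200) / (-217/50) = 1/4
check: Δy/Fy = (-17/400) / (-17/100) = 1/4 ✓

α = 1/4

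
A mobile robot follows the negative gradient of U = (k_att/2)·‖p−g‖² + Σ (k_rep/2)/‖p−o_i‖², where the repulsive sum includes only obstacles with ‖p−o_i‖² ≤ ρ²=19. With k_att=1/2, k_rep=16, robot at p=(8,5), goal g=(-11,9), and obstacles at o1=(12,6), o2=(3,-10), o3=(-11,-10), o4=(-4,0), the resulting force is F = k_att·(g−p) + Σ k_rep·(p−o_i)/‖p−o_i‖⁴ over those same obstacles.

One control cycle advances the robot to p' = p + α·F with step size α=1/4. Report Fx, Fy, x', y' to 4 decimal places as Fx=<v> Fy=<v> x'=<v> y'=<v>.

Fx=-9.7215 Fy=1.9446 x'=5.5696 y'=5.4862

F_att = 1/2·(g−p) = 1/2·(-19,4) = (-9.5000,2.0000)
o1: d²=17 ≤ ρ²=19; F_rep = 16·(-4,-1)/17² = (-0.2215,-0.0554)
o2: d²=250 > ρ²=19 → inactive
o3: d²=586 > ρ²=19 → inactive
o4: d²=169 > ρ²=19 → inactive
F = F_att + ΣF_rep = (-9.7215,1.9446)
p' = p + 1/4·F = (5.5696,5.4862)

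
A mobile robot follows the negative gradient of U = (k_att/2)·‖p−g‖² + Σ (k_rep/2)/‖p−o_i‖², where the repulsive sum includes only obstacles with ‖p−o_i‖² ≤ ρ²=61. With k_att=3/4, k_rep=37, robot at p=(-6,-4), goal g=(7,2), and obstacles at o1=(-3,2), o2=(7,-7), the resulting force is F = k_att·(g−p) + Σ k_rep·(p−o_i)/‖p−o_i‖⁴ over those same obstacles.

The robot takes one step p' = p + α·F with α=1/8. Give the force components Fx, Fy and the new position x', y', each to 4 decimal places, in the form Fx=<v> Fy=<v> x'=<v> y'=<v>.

Fx=9.6952 Fy=4.3904 x'=-4.7881 y'=-3.4512

F_att = 3/4·(g−p) = 3/4·(13,6) = (9.7500,4.5000)
o1: d²=45 ≤ ρ²=61; F_rep = 37·(-3,-6)/45² = (-0.0548,-0.1096)
o2: d²=178 > ρ²=61 → inactive
F = F_att + ΣF_rep = (9.6952,4.3904)
p' = p + 1/8·F = (-4.7881,-3.4512)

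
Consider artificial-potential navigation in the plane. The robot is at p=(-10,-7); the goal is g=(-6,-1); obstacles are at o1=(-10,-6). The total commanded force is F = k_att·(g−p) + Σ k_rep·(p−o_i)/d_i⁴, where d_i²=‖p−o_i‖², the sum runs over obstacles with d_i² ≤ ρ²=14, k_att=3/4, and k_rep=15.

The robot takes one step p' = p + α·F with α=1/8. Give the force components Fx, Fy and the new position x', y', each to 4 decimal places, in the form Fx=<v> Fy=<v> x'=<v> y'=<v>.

F_att = 3/4·(g−p) = 3/4·(4,6) = (3.0000,4.5000)
o1: d²=1 ≤ ρ²=14; F_rep = 15·(0,-1)/1² = (0.0000,-15.0000)
F = F_att + ΣF_rep = (3.0000,-10.5000)
p' = p + 1/8·F = (-9.6250,-8.3125)

Fx=3.0000 Fy=-10.5000 x'=-9.6250 y'=-8.3125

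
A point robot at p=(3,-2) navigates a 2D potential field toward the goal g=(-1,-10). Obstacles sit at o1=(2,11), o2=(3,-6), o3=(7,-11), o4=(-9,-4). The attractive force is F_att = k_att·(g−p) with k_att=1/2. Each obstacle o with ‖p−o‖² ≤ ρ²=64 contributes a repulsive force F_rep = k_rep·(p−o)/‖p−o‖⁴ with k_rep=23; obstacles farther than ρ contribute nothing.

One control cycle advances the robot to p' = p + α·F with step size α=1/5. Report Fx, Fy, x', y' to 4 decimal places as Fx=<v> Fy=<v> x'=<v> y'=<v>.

F_att = 1/2·(g−p) = 1/2·(-4,-8) = (-2.0000,-4.0000)
o1: d²=170 > ρ²=64 → inactive
o2: d²=16 ≤ ρ²=64; F_rep = 23·(0,4)/16² = (0.0000,0.3594)
o3: d²=97 > ρ²=64 → inactive
o4: d²=148 > ρ²=64 → inactive
F = F_att + ΣF_rep = (-2.0000,-3.6406)
p' = p + 1/5·F = (2.6000,-2.7281)

Fx=-2.0000 Fy=-3.6406 x'=2.6000 y'=-2.7281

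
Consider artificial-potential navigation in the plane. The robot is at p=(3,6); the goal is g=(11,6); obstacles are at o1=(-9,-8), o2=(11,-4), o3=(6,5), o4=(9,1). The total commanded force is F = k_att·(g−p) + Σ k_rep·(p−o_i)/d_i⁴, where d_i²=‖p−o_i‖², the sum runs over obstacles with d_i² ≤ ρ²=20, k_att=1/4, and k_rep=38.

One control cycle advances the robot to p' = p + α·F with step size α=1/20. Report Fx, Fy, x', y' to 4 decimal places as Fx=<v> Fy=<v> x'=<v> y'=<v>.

F_att = 1/4·(g−p) = 1/4·(8,0) = (2.0000,0.0000)
o1: d²=340 > ρ²=20 → inactive
o2: d²=164 > ρ²=20 → inactive
o3: d²=10 ≤ ρ²=20; F_rep = 38·(-3,1)/10² = (-1.1400,0.3800)
o4: d²=61 > ρ²=20 → inactive
F = F_att + ΣF_rep = (0.8600,0.3800)
p' = p + 1/20·F = (3.0430,6.0190)

Fx=0.8600 Fy=0.3800 x'=3.0430 y'=6.0190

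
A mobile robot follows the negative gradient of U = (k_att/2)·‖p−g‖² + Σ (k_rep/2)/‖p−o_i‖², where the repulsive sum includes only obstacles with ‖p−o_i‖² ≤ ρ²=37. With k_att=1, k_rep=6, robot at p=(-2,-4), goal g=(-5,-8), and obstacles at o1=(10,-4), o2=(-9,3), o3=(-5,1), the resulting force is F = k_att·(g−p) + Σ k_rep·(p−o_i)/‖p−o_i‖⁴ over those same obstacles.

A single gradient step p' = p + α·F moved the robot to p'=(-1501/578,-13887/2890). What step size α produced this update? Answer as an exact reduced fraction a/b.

α = 1/5

F_att = 1·(g−p) = 1·(-3,-4) = (-3.0000,-4.0000)
o1: d²=144 > ρ²=37 → inactive
o2: d²=98 > ρ²=37 → inactive
o3: d²=34 ≤ ρ²=37; F_rep = 6·(3,-5)/34² = (0.0156,-0.0260)
F = F_att + ΣF_rep = (-2.9844,-4.0260)
Δp = p'−p = (-0.5969,-0.8052); α = Δx/Fx = (-345/578) / (-1725/578) = 1/5
check: Δy/Fy = (-2327/2890) / (-2327/578) = 1/5 ✓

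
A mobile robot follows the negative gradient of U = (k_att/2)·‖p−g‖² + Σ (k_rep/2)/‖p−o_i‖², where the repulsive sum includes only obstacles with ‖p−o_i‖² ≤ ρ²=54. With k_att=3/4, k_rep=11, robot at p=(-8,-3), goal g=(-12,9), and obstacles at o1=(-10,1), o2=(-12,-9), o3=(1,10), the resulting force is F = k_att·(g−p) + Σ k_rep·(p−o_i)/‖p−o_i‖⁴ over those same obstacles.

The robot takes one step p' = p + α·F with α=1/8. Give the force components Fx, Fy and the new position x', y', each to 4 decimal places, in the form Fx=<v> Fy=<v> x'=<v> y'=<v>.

Fx=-2.9287 Fy=8.9144 x'=-8.3661 y'=-1.8857

F_att = 3/4·(g−p) = 3/4·(-4,12) = (-3.0000,9.0000)
o1: d²=20 ≤ ρ²=54; F_rep = 11·(2,-4)/20² = (0.0550,-0.1100)
o2: d²=52 ≤ ρ²=54; F_rep = 11·(4,6)/52² = (0.0163,0.0244)
o3: d²=250 > ρ²=54 → inactive
F = F_att + ΣF_rep = (-2.9287,8.9144)
p' = p + 1/8·F = (-8.3661,-1.8857)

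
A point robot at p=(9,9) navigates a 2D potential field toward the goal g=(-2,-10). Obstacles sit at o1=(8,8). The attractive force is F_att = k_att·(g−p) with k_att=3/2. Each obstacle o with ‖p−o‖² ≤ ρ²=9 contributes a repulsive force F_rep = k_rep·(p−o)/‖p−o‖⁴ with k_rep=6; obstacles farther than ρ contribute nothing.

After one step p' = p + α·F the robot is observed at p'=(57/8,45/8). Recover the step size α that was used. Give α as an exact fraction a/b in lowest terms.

α = 1/8

F_att = 3/2·(g−p) = 3/2·(-11,-19) = (-16.5000,-28.5000)
o1: d²=2 ≤ ρ²=9; F_rep = 6·(1,1)/2² = (1.5000,1.5000)
F = F_att + ΣF_rep = (-15.0000,-27.0000)
Δp = p'−p = (-1.8750,-3.3750); α = Δx/Fx = (-15/8) / (-15) = 1/8
check: Δy/Fy = (-27/8) / (-27) = 1/8 ✓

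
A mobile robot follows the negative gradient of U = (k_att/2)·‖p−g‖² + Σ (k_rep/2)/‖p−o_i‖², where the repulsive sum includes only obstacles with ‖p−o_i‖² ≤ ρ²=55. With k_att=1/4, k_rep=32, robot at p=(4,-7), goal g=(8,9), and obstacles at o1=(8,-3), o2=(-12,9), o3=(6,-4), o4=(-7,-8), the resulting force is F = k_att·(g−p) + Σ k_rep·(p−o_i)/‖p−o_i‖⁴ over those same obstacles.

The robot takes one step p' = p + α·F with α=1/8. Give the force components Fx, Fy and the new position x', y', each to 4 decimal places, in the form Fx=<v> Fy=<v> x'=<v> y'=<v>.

F_att = 1/4·(g−p) = 1/4·(4,16) = (1.0000,4.0000)
o1: d²=32 ≤ ρ²=55; F_rep = 32·(-4,-4)/32² = (-0.1250,-0.1250)
o2: d²=512 > ρ²=55 → inactive
o3: d²=13 ≤ ρ²=55; F_rep = 32·(-2,-3)/13² = (-0.3787,-0.5680)
o4: d²=122 > ρ²=55 → inactive
F = F_att + ΣF_rep = (0.4963,3.3070)
p' = p + 1/8·F = (4.0620,-6.5866)

Fx=0.4963 Fy=3.3070 x'=4.0620 y'=-6.5866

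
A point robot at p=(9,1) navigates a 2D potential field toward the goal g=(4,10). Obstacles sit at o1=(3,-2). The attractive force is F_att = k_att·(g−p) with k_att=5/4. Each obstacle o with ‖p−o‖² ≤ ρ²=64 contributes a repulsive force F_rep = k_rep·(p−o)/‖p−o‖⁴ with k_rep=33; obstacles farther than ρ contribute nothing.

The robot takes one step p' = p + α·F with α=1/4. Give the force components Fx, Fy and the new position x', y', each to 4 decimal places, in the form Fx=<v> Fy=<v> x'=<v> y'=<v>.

F_att = 5/4·(g−p) = 5/4·(-5,9) = (-6.2500,11.2500)
o1: d²=45 ≤ ρ²=64; F_rep = 33·(6,3)/45² = (0.0978,0.0489)
F = F_att + ΣF_rep = (-6.1522,11.2989)
p' = p + 1/4·F = (7.4619,3.8247)

Fx=-6.1522 Fy=11.2989 x'=7.4619 y'=3.8247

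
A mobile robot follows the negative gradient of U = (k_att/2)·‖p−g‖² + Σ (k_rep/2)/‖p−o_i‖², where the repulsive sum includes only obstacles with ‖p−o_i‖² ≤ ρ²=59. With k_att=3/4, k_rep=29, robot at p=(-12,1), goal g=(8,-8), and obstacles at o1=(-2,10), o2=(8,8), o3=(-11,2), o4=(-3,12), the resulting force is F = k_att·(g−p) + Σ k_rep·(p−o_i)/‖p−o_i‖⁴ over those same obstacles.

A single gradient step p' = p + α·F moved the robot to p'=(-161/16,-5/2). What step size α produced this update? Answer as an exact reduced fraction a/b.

F_att = 3/4·(g−p) = 3/4·(20,-9) = (15.0000,-6.7500)
o1: d²=181 > ρ²=59 → inactive
o2: d²=449 > ρ²=59 → inactive
o3: d²=2 ≤ ρ²=59; F_rep = 29·(-1,-1)/2² = (-7.2500,-7.2500)
o4: d²=202 > ρ²=59 → inactive
F = F_att + ΣF_rep = (7.7500,-14.0000)
Δp = p'−p = (1.9375,-3.5000); α = Δx/Fx = (31/16) / (31/4) = 1/4
check: Δy/Fy = (-7/2) / (-14) = 1/4 ✓

α = 1/4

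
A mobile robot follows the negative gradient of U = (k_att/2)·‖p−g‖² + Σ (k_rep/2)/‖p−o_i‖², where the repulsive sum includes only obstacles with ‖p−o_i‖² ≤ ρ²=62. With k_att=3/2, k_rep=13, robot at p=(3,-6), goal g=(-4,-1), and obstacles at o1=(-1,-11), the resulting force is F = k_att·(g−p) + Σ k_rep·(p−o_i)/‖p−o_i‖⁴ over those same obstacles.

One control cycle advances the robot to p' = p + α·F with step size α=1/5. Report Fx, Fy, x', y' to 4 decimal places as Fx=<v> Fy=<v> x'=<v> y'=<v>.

Fx=-10.4691 Fy=7.5387 x'=0.9062 y'=-4.4923

F_att = 3/2·(g−p) = 3/2·(-7,5) = (-10.5000,7.5000)
o1: d²=41 ≤ ρ²=62; F_rep = 13·(4,5)/41² = (0.0309,0.0387)
F = F_att + ΣF_rep = (-10.4691,7.5387)
p' = p + 1/5·F = (0.9062,-4.4923)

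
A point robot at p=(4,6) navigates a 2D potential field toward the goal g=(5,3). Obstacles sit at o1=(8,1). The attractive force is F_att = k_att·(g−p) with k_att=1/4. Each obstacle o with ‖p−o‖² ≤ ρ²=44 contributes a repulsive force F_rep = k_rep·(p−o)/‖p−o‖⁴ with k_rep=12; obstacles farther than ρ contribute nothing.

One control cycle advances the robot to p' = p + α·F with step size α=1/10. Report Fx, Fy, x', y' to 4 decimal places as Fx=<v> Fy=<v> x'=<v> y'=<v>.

F_att = 1/4·(g−p) = 1/4·(1,-3) = (0.2500,-0.7500)
o1: d²=41 ≤ ρ²=44; F_rep = 12·(-4,5)/41² = (-0.0286,0.0357)
F = F_att + ΣF_rep = (0.2214,-0.7143)
p' = p + 1/10·F = (4.0221,5.9286)

Fx=0.2214 Fy=-0.7143 x'=4.0221 y'=5.9286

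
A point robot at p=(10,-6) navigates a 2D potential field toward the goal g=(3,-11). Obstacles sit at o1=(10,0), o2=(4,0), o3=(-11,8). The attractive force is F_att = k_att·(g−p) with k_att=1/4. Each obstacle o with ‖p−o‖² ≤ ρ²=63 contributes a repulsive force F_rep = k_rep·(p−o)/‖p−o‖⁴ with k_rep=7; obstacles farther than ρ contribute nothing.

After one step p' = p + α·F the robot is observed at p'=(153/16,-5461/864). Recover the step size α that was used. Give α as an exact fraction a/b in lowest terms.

F_att = 1/4·(g−p) = 1/4·(-7,-5) = (-1.7500,-1.2500)
o1: d²=36 ≤ ρ²=63; F_rep = 7·(0,-6)/36² = (0.0000,-0.0324)
o2: d²=72 > ρ²=63 → inactive
o3: d²=637 > ρ²=63 → inactive
F = F_att + ΣF_rep = (-1.7500,-1.2824)
Δp = p'−p = (-0.4375,-0.3206); α = Δx/Fx = (-7/16) / (-7/4) = 1/4
check: Δy/Fy = (-277/864) / (-277/216) = 1/4 ✓

α = 1/4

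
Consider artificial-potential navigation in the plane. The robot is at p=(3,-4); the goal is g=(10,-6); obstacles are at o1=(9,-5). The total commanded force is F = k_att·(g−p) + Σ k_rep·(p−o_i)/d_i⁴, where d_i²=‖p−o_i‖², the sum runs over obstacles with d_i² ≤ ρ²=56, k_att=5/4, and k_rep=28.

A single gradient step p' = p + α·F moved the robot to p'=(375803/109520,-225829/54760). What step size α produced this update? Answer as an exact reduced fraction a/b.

F_att = 5/4·(g−p) = 5/4·(7,-2) = (8.7500,-2.5000)
o1: d²=37 ≤ ρ²=56; F_rep = 28·(-6,1)/37² = (-0.1227,0.0205)
F = F_att + ΣF_rep = (8.6273,-2.4795)
Δp = p'−p = (0.4314,-0.1240); α = Δx/Fx = (47243/109520) / (47243/5476) = 1/20
check: Δy/Fy = (-6789/54760) / (-6789/2738) = 1/20 ✓

α = 1/20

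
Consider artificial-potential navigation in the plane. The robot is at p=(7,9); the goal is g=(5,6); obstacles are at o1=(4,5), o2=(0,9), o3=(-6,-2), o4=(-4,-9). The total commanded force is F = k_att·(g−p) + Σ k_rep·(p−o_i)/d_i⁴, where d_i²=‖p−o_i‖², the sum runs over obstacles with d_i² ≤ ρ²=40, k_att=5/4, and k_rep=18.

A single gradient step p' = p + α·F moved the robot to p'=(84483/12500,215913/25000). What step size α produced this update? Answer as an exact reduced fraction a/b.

F_att = 5/4·(g−p) = 5/4·(-2,-3) = (-2.5000,-3.7500)
o1: d²=25 ≤ ρ²=40; F_rep = 18·(3,4)/25² = (0.0864,0.1152)
o2: d²=49 > ρ²=40 → inactive
o3: d²=290 > ρ²=40 → inactive
o4: d²=445 > ρ²=40 → inactive
F = F_att + ΣF_rep = (-2.4136,-3.6348)
Δp = p'−p = (-0.2414,-0.3635); α = Δx/Fx = (-3017/12500) / (-3017/1250) = 1/10
check: Δy/Fy = (-9087/25000) / (-9087/2500) = 1/10 ✓

α = 1/10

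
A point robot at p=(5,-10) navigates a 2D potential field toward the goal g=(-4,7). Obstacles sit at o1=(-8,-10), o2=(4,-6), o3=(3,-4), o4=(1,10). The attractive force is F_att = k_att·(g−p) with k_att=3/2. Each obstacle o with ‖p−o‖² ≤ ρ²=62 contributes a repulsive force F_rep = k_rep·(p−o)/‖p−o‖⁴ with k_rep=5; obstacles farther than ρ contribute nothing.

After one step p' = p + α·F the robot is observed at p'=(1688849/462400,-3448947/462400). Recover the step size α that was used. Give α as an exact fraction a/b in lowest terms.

α = 1/10

F_att = 3/2·(g−p) = 3/2·(-9,17) = (-13.5000,25.5000)
o1: d²=169 > ρ²=62 → inactive
o2: d²=17 ≤ ρ²=62; F_rep = 5·(1,-4)/17² = (0.0173,-0.0692)
o3: d²=40 ≤ ρ²=62; F_rep = 5·(2,-6)/40² = (0.0063,-0.0187)
o4: d²=416 > ρ²=62 → inactive
F = F_att + ΣF_rep = (-13.4764,25.4120)
Δp = p'−p = (-1.3476,2.5412); α = Δx/Fx = (-623151/462400) / (-623151/46240) = 1/10
check: Δy/Fy = (1175053/462400) / (1175053/46240) = 1/10 ✓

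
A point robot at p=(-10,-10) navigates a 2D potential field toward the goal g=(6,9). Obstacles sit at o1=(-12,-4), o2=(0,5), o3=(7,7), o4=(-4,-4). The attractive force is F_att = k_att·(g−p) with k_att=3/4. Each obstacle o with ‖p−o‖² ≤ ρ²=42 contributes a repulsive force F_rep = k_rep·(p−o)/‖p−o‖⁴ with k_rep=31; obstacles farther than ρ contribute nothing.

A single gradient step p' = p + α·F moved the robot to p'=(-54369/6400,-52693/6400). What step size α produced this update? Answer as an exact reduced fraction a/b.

F_att = 3/4·(g−p) = 3/4·(16,19) = (12.0000,14.2500)
o1: d²=40 ≤ ρ²=42; F_rep = 31·(2,-6)/40² = (0.0387,-0.1163)
o2: d²=325 > ρ²=42 → inactive
o3: d²=578 > ρ²=42 → inactive
o4: d²=72 > ρ²=42 → inactive
F = F_att + ΣF_rep = (12.0388,14.1337)
Δp = p'−p = (1.5048,1.7667); α = Δx/Fx = (9631/6400) / (9631/800) = 1/8
check: Δy/Fy = (11307/6400) / (11307/800) = 1/8 ✓

α = 1/8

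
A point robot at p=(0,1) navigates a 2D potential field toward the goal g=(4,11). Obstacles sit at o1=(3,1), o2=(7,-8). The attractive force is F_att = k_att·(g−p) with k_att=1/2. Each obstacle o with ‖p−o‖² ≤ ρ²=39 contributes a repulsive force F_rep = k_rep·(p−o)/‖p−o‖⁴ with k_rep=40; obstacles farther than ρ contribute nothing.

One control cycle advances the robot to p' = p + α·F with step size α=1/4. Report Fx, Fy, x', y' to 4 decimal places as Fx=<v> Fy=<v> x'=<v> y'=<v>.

F_att = 1/2·(g−p) = 1/2·(4,10) = (2.0000,5.0000)
o1: d²=9 ≤ ρ²=39; F_rep = 40·(-3,0)/9² = (-1.4815,0.0000)
o2: d²=130 > ρ²=39 → inactive
F = F_att + ΣF_rep = (0.5185,5.0000)
p' = p + 1/4·F = (0.1296,2.2500)

Fx=0.5185 Fy=5.0000 x'=0.1296 y'=2.2500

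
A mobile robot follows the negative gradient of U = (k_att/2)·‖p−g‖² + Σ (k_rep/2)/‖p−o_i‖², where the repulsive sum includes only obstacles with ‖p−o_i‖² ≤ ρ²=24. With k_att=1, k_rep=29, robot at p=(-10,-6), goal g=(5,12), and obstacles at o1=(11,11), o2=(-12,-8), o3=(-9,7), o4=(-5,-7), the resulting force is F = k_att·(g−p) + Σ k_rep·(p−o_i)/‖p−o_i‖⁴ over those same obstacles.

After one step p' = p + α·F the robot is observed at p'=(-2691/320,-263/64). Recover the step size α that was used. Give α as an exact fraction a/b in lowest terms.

α = 1/10

F_att = 1·(g−p) = 1·(15,18) = (15.0000,18.0000)
o1: d²=730 > ρ²=24 → inactive
o2: d²=8 ≤ ρ²=24; F_rep = 29·(2,2)/8² = (0.9062,0.9062)
o3: d²=170 > ρ²=24 → inactive
o4: d²=26 > ρ²=24 → inactive
F = F_att + ΣF_rep = (15.9062,18.9062)
Δp = p'−p = (1.5906,1.8906); α = Δx/Fx = (509/320) / (509/32) = 1/10
check: Δy/Fy = (121/64) / (605/32) = 1/10 ✓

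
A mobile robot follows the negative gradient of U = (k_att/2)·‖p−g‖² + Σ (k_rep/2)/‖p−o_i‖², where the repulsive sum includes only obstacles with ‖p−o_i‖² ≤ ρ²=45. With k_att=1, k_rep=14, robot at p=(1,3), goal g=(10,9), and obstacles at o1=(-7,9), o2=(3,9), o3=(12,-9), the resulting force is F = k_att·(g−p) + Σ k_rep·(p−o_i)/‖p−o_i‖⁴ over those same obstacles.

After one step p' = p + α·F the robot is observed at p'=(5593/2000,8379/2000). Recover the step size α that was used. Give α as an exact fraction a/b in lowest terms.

F_att = 1·(g−p) = 1·(9,6) = (9.0000,6.0000)
o1: d²=100 > ρ²=45 → inactive
o2: d²=40 ≤ ρ²=45; F_rep = 14·(-2,-6)/40² = (-0.0175,-0.0525)
o3: d²=265 > ρ²=45 → inactive
F = F_att + ΣF_rep = (8.9825,5.9475)
Δp = p'−p = (1.7965,1.1895); α = Δx/Fx = (3593/2000) / (3593/400) = 1/5
check: Δy/Fy = (2379/2000) / (2379/400) = 1/5 ✓

α = 1/5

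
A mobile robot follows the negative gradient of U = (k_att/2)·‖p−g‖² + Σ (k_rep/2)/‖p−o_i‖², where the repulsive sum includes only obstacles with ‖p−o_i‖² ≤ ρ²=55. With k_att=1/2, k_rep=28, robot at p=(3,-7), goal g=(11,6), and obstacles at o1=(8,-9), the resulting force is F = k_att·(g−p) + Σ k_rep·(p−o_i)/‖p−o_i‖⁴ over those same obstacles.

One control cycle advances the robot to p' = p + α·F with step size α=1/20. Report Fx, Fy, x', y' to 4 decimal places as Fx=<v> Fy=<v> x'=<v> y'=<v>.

F_att = 1/2·(g−p) = 1/2·(8,13) = (4.0000,6.5000)
o1: d²=29 ≤ ρ²=55; F_rep = 28·(-5,2)/29² = (-0.1665,0.0666)
F = F_att + ΣF_rep = (3.8335,6.5666)
p' = p + 1/20·F = (3.1917,-6.6717)

Fx=3.8335 Fy=6.5666 x'=3.1917 y'=-6.6717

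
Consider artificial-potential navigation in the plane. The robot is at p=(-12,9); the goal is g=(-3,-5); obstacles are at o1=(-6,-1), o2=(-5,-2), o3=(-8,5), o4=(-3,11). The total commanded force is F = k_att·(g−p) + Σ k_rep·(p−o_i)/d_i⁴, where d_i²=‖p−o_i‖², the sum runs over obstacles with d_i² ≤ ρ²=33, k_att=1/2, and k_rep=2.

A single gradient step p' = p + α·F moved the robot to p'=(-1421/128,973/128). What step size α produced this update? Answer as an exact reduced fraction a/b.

α = 1/5

F_att = 1/2·(g−p) = 1/2·(9,-14) = (4.5000,-7.0000)
o1: d²=136 > ρ²=33 → inactive
o2: d²=170 > ρ²=33 → inactive
o3: d²=32 ≤ ρ²=33; F_rep = 2·(-4,4)/32² = (-0.0078,0.0078)
o4: d²=85 > ρ²=33 → inactive
F = F_att + ΣF_rep = (4.4922,-6.9922)
Δp = p'−p = (0.8984,-1.3984); α = Δx/Fx = (115/128) / (575/128) = 1/5
check: Δy/Fy = (-179/128) / (-895/128) = 1/5 ✓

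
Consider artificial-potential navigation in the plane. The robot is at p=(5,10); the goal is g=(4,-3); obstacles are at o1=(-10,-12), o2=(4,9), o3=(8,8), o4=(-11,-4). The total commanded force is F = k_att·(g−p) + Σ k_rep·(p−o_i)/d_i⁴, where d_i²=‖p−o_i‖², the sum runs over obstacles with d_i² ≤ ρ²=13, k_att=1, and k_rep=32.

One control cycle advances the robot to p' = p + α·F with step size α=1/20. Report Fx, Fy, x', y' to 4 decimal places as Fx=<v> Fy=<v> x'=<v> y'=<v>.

F_att = 1·(g−p) = 1·(-1,-13) = (-1.0000,-13.0000)
o1: d²=709 > ρ²=13 → inactive
o2: d²=2 ≤ ρ²=13; F_rep = 32·(1,1)/2² = (8.0000,8.0000)
o3: d²=13 ≤ ρ²=13; F_rep = 32·(-3,2)/13² = (-0.5680,0.3787)
o4: d²=452 > ρ²=13 → inactive
F = F_att + ΣF_rep = (6.4320,-4.6213)
p' = p + 1/20·F = (5.3216,9.7689)

Fx=6.4320 Fy=-4.6213 x'=5.3216 y'=9.7689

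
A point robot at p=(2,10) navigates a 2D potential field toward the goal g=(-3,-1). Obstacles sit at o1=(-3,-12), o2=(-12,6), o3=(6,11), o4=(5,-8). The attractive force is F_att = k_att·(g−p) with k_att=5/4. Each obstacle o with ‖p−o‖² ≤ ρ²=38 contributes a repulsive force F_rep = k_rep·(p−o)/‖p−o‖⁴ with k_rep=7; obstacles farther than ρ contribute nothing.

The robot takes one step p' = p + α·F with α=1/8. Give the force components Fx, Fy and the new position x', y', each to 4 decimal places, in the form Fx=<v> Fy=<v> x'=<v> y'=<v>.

F_att = 5/4·(g−p) = 5/4·(-5,-11) = (-6.2500,-13.7500)
o1: d²=509 > ρ²=38 → inactive
o2: d²=212 > ρ²=38 → inactive
o3: d²=17 ≤ ρ²=38; F_rep = 7·(-4,-1)/17² = (-0.0969,-0.0242)
o4: d²=333 > ρ²=38 → inactive
F = F_att + ΣF_rep = (-6.3469,-13.7742)
p' = p + 1/8·F = (1.2066,8.2782)

Fx=-6.3469 Fy=-13.7742 x'=1.2066 y'=8.2782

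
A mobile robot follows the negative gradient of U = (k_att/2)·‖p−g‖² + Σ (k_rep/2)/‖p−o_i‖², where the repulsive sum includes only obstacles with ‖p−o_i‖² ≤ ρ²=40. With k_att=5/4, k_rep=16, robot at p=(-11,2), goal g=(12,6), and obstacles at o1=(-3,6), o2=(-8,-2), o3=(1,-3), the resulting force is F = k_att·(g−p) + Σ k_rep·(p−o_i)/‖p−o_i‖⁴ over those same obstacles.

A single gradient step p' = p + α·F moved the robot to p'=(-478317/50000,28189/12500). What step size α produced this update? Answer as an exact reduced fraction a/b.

F_att = 5/4·(g−p) = 5/4·(23,4) = (28.7500,5.0000)
o1: d²=80 > ρ²=40 → inactive
o2: d²=25 ≤ ρ²=40; F_rep = 16·(-3,4)/25² = (-0.0768,0.1024)
o3: d²=169 > ρ²=40 → inactive
F = F_att + ΣF_rep = (28.6732,5.1024)
Δp = p'−p = (1.4337,0.2551); α = Δx/Fx = (71683/50000) / (71683/2500) = 1/20
check: Δy/Fy = (3189/12500) / (3189/625) = 1/20 ✓

α = 1/20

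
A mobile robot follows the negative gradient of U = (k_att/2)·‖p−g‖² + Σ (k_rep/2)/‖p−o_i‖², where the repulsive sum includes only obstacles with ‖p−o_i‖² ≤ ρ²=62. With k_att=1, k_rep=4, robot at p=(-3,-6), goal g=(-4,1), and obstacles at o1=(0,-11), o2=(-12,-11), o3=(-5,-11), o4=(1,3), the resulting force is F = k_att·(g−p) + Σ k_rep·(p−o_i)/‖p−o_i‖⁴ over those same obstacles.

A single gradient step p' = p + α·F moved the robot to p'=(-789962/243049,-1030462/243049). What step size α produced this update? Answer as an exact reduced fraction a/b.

F_att = 1·(g−p) = 1·(-1,7) = (-1.0000,7.0000)
o1: d²=34 ≤ ρ²=62; F_rep = 4·(-3,5)/34² = (-0.0104,0.0173)
o2: d²=106 > ρ²=62 → inactive
o3: d²=29 ≤ ρ²=62; F_rep = 4·(2,5)/29² = (0.0095,0.0238)
o4: d²=97 > ρ²=62 → inactive
F = F_att + ΣF_rep = (-1.0009,7.0411)
Δp = p'−p = (-0.2502,1.7603); α = Δx/Fx = (-60815/243049) / (-243260/243049) = 1/4
check: Δy/Fy = (427832/243049) / (1711328/243049) = 1/4 ✓

α = 1/4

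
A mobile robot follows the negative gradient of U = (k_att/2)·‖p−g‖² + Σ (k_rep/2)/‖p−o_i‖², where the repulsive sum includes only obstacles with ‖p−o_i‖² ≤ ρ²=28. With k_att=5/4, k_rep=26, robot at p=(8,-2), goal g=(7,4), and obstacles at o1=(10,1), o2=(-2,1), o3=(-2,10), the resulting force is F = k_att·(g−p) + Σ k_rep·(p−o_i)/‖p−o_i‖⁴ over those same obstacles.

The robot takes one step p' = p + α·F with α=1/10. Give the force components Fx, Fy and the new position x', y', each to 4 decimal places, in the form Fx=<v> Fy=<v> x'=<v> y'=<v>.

F_att = 5/4·(g−p) = 5/4·(-1,6) = (-1.2500,7.5000)
o1: d²=13 ≤ ρ²=28; F_rep = 26·(-2,-3)/13² = (-0.3077,-0.4615)
o2: d²=109 > ρ²=28 → inactive
o3: d²=244 > ρ²=28 → inactive
F = F_att + ΣF_rep = (-1.5577,7.0385)
p' = p + 1/10·F = (7.8442,-1.2962)

Fx=-1.5577 Fy=7.0385 x'=7.8442 y'=-1.2962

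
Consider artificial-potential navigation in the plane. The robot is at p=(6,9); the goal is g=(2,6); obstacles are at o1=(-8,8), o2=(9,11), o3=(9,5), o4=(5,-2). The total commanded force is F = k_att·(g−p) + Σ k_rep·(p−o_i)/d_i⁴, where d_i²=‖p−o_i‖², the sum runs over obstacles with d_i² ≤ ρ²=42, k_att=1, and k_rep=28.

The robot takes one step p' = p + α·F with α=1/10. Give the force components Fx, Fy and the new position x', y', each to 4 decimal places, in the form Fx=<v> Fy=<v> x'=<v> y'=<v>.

Fx=-4.6314 Fy=-3.1522 x'=5.5369 y'=8.6848

F_att = 1·(g−p) = 1·(-4,-3) = (-4.0000,-3.0000)
o1: d²=197 > ρ²=42 → inactive
o2: d²=13 ≤ ρ²=42; F_rep = 28·(-3,-2)/13² = (-0.4970,-0.3314)
o3: d²=25 ≤ ρ²=42; F_rep = 28·(-3,4)/25² = (-0.1344,0.1792)
o4: d²=122 > ρ²=42 → inactive
F = F_att + ΣF_rep = (-4.6314,-3.1522)
p' = p + 1/10·F = (5.5369,8.6848)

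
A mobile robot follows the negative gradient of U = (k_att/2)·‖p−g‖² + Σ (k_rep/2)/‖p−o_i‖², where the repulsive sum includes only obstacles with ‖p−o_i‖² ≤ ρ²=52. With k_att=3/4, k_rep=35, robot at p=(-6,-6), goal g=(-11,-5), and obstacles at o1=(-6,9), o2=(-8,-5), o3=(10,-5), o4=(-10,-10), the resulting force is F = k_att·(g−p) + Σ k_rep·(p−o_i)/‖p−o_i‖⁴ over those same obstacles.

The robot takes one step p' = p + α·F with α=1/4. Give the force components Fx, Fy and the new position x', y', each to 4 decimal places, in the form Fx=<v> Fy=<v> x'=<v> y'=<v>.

F_att = 3/4·(g−p) = 3/4·(-5,1) = (-3.7500,0.7500)
o1: d²=225 > ρ²=52 → inactive
o2: d²=5 ≤ ρ²=52; F_rep = 35·(2,-1)/5² = (2.8000,-1.4000)
o3: d²=257 > ρ²=52 → inactive
o4: d²=32 ≤ ρ²=52; F_rep = 35·(4,4)/32² = (0.1367,0.1367)
F = F_att + ΣF_rep = (-0.8133,-0.5133)
p' = p + 1/4·F = (-6.2033,-6.1283)

Fx=-0.8133 Fy=-0.5133 x'=-6.2033 y'=-6.1283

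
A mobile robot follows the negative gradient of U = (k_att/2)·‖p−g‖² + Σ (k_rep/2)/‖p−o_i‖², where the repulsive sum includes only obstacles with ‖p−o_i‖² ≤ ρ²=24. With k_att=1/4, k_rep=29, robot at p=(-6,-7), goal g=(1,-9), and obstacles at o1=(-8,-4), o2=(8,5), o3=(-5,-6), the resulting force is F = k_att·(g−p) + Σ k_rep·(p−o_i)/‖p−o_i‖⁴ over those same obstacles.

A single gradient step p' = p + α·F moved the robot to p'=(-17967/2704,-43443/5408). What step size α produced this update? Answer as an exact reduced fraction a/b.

α = 1/8

F_att = 1/4·(g−p) = 1/4·(7,-2) = (1.7500,-0.5000)
o1: d²=13 ≤ ρ²=24; F_rep = 29·(2,-3)/13² = (0.3432,-0.5148)
o2: d²=340 > ρ²=24 → inactive
o3: d²=2 ≤ ρ²=24; F_rep = 29·(-1,-1)/2² = (-7.2500,-7.2500)
F = F_att + ΣF_rep = (-5.1568,-8.2648)
Δp = p'−p = (-0.6446,-1.0331); α = Δx/Fx = (-1743/2704) / (-1743/338) = 1/8
check: Δy/Fy = (-5587/5408) / (-5587/676) = 1/8 ✓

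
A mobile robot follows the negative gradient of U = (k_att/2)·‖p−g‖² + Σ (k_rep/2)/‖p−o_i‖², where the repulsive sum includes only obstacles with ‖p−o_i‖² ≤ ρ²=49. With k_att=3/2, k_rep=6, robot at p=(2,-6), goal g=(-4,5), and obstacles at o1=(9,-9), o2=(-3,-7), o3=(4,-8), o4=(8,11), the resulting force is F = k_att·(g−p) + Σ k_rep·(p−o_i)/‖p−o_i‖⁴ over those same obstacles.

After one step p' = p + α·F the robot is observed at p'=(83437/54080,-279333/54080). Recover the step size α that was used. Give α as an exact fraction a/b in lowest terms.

α = 1/20

F_att = 3/2·(g−p) = 3/2·(-6,11) = (-9.0000,16.5000)
o1: d²=58 > ρ²=49 → inactive
o2: d²=26 ≤ ρ²=49; F_rep = 6·(5,1)/26² = (0.0444,0.0089)
o3: d²=8 ≤ ρ²=49; F_rep = 6·(-2,2)/8² = (-0.1875,0.1875)
o4: d²=325 > ρ²=49 → inactive
F = F_att + ΣF_rep = (-9.1431,16.6964)
Δp = p'−p = (-0.4572,0.8348); α = Δx/Fx = (-24723/54080) / (-24723/2704) = 1/20
check: Δy/Fy = (45147/54080) / (45147/2704) = 1/20 ✓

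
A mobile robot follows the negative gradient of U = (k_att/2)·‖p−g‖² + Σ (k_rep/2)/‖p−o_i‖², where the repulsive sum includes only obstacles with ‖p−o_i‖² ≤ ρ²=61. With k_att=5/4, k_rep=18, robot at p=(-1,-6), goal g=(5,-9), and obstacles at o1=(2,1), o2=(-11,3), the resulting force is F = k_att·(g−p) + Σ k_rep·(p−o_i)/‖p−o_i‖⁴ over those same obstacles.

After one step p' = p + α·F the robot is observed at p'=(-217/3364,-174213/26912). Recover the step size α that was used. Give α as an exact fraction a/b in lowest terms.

F_att = 5/4·(g−p) = 5/4·(6,-3) = (7.5000,-3.7500)
o1: d²=58 ≤ ρ²=61; F_rep = 18·(-3,-7)/58² = (-0.0161,-0.0375)
o2: d²=181 > ρ²=61 → inactive
F = F_att + ΣF_rep = (7.4839,-3.7875)
Δp = p'−p = (0.9355,-0.4734); α = Δx/Fx = (3147/3364) / (6294/841) = 1/8
check: Δy/Fy = (-12741/26912) / (-12741/3364) = 1/8 ✓

α = 1/8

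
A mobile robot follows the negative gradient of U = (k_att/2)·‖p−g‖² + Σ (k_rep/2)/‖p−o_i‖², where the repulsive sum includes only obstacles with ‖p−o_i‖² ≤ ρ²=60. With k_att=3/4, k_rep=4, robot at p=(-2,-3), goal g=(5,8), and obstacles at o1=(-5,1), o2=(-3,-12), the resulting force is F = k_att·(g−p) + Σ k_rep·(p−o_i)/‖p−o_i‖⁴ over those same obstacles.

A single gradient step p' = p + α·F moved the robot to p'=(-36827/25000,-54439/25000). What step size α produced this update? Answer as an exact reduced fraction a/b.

α = 1/10

F_att = 3/4·(g−p) = 3/4·(7,11) = (5.2500,8.2500)
o1: d²=25 ≤ ρ²=60; F_rep = 4·(3,-4)/25² = (0.0192,-0.0256)
o2: d²=82 > ρ²=60 → inactive
F = F_att + ΣF_rep = (5.2692,8.2244)
Δp = p'−p = (0.5269,0.8224); α = Δx/Fx = (13173/25000) / (13173/2500) = 1/10
check: Δy/Fy = (20561/25000) / (20561/2500) = 1/10 ✓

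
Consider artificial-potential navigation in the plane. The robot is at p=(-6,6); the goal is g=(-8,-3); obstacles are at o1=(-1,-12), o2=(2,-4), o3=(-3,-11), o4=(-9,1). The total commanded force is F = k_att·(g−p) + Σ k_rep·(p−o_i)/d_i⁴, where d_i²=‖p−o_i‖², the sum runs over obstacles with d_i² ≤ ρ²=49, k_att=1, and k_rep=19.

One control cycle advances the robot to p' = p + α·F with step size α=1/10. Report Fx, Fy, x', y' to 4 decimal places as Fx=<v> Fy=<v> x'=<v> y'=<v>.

F_att = 1·(g−p) = 1·(-2,-9) = (-2.0000,-9.0000)
o1: d²=349 > ρ²=49 → inactive
o2: d²=164 > ρ²=49 → inactive
o3: d²=298 > ρ²=49 → inactive
o4: d²=34 ≤ ρ²=49; F_rep = 19·(3,5)/34² = (0.0493,0.0822)
F = F_att + ΣF_rep = (-1.9507,-8.9178)
p' = p + 1/10·F = (-6.1951,5.1082)

Fx=-1.9507 Fy=-8.9178 x'=-6.1951 y'=5.1082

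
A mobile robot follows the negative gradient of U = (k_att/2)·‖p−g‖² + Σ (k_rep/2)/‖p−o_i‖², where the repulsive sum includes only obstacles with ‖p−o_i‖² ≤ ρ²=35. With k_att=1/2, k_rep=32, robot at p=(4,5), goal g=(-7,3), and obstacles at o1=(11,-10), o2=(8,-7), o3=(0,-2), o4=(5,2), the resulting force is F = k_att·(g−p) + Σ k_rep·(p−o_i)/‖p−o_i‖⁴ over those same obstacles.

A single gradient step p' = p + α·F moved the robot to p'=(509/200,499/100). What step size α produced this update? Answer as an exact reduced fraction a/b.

F_att = 1/2·(g−p) = 1/2·(-11,-2) = (-5.5000,-1.0000)
o1: d²=274 > ρ²=35 → inactive
o2: d²=160 > ρ²=35 → inactive
o3: d²=65 > ρ²=35 → inactive
o4: d²=10 ≤ ρ²=35; F_rep = 32·(-1,3)/10² = (-0.3200,0.9600)
F = F_att + ΣF_rep = (-5.8200,-0.0400)
Δp = p'−p = (-1.4550,-0.0100); α = Δx/Fx = (-291/200) / (-291/50) = 1/4
check: Δy/Fy = (-1/100) / (-1/25) = 1/4 ✓

α = 1/4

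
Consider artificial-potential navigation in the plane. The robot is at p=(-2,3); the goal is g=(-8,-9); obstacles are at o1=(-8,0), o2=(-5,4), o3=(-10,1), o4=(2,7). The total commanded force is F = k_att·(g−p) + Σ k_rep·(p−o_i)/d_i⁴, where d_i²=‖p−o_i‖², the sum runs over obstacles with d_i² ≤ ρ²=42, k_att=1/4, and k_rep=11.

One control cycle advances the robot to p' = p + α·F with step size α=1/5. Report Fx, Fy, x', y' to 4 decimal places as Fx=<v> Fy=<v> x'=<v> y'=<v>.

Fx=-1.2130 Fy=-3.1530 x'=-2.2426 y'=2.3694

F_att = 1/4·(g−p) = 1/4·(-6,-12) = (-1.5000,-3.0000)
o1: d²=45 > ρ²=42 → inactive
o2: d²=10 ≤ ρ²=42; F_rep = 11·(3,-1)/10² = (0.3300,-0.1100)
o3: d²=68 > ρ²=42 → inactive
o4: d²=32 ≤ ρ²=42; F_rep = 11·(-4,-4)/32² = (-0.0430,-0.0430)
F = F_att + ΣF_rep = (-1.2130,-3.1530)
p' = p + 1/5·F = (-2.2426,2.3694)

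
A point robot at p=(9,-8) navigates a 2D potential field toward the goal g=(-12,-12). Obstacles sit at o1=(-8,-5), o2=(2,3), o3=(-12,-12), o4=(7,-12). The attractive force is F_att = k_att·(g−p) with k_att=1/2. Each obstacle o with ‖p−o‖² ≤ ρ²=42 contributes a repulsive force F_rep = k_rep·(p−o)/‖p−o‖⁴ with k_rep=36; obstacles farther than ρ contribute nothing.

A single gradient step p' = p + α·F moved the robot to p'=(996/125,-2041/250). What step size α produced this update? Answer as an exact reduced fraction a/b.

F_att = 1/2·(g−p) = 1/2·(-21,-4) = (-10.5000,-2.0000)
o1: d²=298 > ρ²=42 → inactive
o2: d²=170 > ρ²=42 → inactive
o3: d²=457 > ρ²=42 → inactive
o4: d²=20 ≤ ρ²=42; F_rep = 36·(2,4)/20² = (0.1800,0.3600)
F = F_att + ΣF_rep = (-10.3200,-1.6400)
Δp = p'−p = (-1.0320,-0.1640); α = Δx/Fx = (-129/125) / (-258/25) = 1/10
check: Δy/Fy = (-41/250) / (-41/25) = 1/10 ✓

α = 1/10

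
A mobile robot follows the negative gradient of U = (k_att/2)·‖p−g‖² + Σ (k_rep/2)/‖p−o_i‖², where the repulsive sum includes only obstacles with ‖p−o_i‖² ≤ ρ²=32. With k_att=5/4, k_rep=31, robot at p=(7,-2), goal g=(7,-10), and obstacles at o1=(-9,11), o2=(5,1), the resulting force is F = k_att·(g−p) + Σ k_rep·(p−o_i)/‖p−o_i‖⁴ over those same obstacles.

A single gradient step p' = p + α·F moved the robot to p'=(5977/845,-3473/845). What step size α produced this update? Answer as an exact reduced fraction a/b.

F_att = 5/4·(g−p) = 5/4·(0,-8) = (0.0000,-10.0000)
o1: d²=425 > ρ²=32 → inactive
o2: d²=13 ≤ ρ²=32; F_rep = 31·(2,-3)/13² = (0.3669,-0.5503)
F = F_att + ΣF_rep = (0.3669,-10.5503)
Δp = p'−p = (0.0734,-2.1101); α = Δx/Fx = (62/845) / (62/169) = 1/5
check: Δy/Fy = (-1783/845) / (-1783/169) = 1/5 ✓

α = 1/5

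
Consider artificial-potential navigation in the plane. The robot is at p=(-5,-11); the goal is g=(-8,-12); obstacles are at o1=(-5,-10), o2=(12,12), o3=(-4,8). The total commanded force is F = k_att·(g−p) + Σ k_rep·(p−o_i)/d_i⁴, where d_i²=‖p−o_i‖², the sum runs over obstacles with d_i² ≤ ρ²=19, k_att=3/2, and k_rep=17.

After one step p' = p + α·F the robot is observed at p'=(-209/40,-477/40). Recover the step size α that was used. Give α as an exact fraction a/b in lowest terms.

F_att = 3/2·(g−p) = 3/2·(-3,-1) = (-4.5000,-1.5000)
o1: d²=1 ≤ ρ²=19; F_rep = 17·(0,-1)/1² = (0.0000,-17.0000)
o2: d²=818 > ρ²=19 → inactive
o3: d²=362 > ρ²=19 → inactive
F = F_att + ΣF_rep = (-4.5000,-18.5000)
Δp = p'−p = (-0.2250,-0.9250); α = Δx/Fx = (-9/40) / (-9/2) = 1/20
check: Δy/Fy = (-37/40) / (-37/2) = 1/20 ✓

α = 1/20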